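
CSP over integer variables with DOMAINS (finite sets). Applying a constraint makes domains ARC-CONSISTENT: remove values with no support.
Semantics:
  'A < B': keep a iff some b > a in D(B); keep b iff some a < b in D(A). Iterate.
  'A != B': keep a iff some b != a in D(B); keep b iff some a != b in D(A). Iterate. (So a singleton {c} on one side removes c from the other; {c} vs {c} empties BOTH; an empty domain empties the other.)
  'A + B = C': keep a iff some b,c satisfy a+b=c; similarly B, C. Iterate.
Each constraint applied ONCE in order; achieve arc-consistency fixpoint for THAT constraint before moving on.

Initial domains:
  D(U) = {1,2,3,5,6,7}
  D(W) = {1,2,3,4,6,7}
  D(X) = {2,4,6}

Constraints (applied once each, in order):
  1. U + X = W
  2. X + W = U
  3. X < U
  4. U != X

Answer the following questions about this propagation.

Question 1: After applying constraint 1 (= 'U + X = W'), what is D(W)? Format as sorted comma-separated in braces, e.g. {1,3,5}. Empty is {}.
Constraint 1 (U + X = W) on D(U)={1,2,3,5,6,7} D(X)={2,4,6} D(W)={1,2,3,4,6,7}: U {1,2,3,5,6,7}->{1,2,3,5}; W {1,2,3,4,6,7}->{3,4,6,7}
So after constraint 1: D(W) = {3,4,6,7}

Answer: {3,4,6,7}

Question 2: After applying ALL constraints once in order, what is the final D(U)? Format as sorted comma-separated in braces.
Answer: {5}

Derivation:
Constraint 1 (U + X = W) on D(U)={1,2,3,5,6,7} D(X)={2,4,6} D(W)={1,2,3,4,6,7}: U {1,2,3,5,6,7}->{1,2,3,5}; W {1,2,3,4,6,7}->{3,4,6,7}
Constraint 2 (X + W = U) on D(X)={2,4,6} D(W)={3,4,6,7} D(U)={1,2,3,5}: X {2,4,6}->{2}; W {3,4,6,7}->{3}; U {1,2,3,5}->{5}
Constraint 3 (X < U) on D(X)={2} D(U)={5}: no change
Constraint 4 (U != X) on D(U)={5} D(X)={2}: no change
So after all 4 constraints: D(U) = {5}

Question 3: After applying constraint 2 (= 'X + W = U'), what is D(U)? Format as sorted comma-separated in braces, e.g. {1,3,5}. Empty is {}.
Answer: {5}

Derivation:
Constraint 1 (U + X = W) on D(U)={1,2,3,5,6,7} D(X)={2,4,6} D(W)={1,2,3,4,6,7}: U {1,2,3,5,6,7}->{1,2,3,5}; W {1,2,3,4,6,7}->{3,4,6,7}
Constraint 2 (X + W = U) on D(X)={2,4,6} D(W)={3,4,6,7} D(U)={1,2,3,5}: X {2,4,6}->{2}; W {3,4,6,7}->{3}; U {1,2,3,5}->{5}
So after constraint 2: D(U) = {5}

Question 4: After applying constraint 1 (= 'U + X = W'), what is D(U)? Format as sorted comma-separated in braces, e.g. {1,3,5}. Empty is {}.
Answer: {1,2,3,5}

Derivation:
Constraint 1 (U + X = W) on D(U)={1,2,3,5,6,7} D(X)={2,4,6} D(W)={1,2,3,4,6,7}: U {1,2,3,5,6,7}->{1,2,3,5}; W {1,2,3,4,6,7}->{3,4,6,7}
So after constraint 1: D(U) = {1,2,3,5}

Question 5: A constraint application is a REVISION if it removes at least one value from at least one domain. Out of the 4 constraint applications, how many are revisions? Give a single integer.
Constraint 1 (U + X = W) on D(U)={1,2,3,5,6,7} D(X)={2,4,6} D(W)={1,2,3,4,6,7}: U {1,2,3,5,6,7}->{1,2,3,5}; W {1,2,3,4,6,7}->{3,4,6,7} => REVISION
Constraint 2 (X + W = U) on D(X)={2,4,6} D(W)={3,4,6,7} D(U)={1,2,3,5}: X {2,4,6}->{2}; W {3,4,6,7}->{3}; U {1,2,3,5}->{5} => REVISION
Constraint 3 (X < U) on D(X)={2} D(U)={5}: no change => not a revision
Constraint 4 (U != X) on D(U)={5} D(X)={2}: no change => not a revision
Total revisions = 2

Answer: 2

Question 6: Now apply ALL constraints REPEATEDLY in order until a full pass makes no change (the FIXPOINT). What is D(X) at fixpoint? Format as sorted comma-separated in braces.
pass 0 (initial): D(X)={2,4,6}
pass 1: U {1,2,3,5,6,7}->{5}; W {1,2,3,4,6,7}->{3}; X {2,4,6}->{2}
pass 2: U {5}->{}; W {3}->{}; X {2}->{}
pass 3: no change
Fixpoint after 3 passes: D(X) = {}

Answer: {}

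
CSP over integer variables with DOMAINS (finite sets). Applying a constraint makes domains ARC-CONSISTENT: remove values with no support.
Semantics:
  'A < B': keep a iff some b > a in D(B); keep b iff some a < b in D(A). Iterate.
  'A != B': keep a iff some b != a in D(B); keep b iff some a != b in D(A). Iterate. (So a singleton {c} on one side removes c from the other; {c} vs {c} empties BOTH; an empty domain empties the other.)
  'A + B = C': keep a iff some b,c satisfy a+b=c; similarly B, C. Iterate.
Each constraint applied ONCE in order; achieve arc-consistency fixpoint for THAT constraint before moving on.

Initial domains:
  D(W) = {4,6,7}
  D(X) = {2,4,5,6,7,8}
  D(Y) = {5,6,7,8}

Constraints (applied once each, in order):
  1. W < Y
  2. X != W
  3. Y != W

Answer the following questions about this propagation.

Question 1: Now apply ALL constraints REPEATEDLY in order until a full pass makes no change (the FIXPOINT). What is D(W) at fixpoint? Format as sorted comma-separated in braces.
Answer: {4,6,7}

Derivation:
pass 0 (initial): D(W)={4,6,7}
pass 1: no change
Fixpoint after 1 passes: D(W) = {4,6,7}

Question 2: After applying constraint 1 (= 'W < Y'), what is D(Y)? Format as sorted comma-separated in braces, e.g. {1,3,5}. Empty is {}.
Constraint 1 (W < Y) on D(W)={4,6,7} D(Y)={5,6,7,8}: no change
So after constraint 1: D(Y) = {5,6,7,8}

Answer: {5,6,7,8}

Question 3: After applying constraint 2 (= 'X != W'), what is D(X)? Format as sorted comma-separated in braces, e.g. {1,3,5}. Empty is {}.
Constraint 1 (W < Y) on D(W)={4,6,7} D(Y)={5,6,7,8}: no change
Constraint 2 (X != W) on D(X)={2,4,5,6,7,8} D(W)={4,6,7}: no change
So after constraint 2: D(X) = {2,4,5,6,7,8}

Answer: {2,4,5,6,7,8}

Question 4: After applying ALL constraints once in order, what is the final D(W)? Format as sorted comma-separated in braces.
Answer: {4,6,7}

Derivation:
Constraint 1 (W < Y) on D(W)={4,6,7} D(Y)={5,6,7,8}: no change
Constraint 2 (X != W) on D(X)={2,4,5,6,7,8} D(W)={4,6,7}: no change
Constraint 3 (Y != W) on D(Y)={5,6,7,8} D(W)={4,6,7}: no change
So after all 3 constraints: D(W) = {4,6,7}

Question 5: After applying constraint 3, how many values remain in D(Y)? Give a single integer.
Constraint 1 (W < Y) on D(W)={4,6,7} D(Y)={5,6,7,8}: no change
Constraint 2 (X != W) on D(X)={2,4,5,6,7,8} D(W)={4,6,7}: no change
Constraint 3 (Y != W) on D(Y)={5,6,7,8} D(W)={4,6,7}: no change
So after constraint 3: D(Y)={5,6,7,8}, size = 4

Answer: 4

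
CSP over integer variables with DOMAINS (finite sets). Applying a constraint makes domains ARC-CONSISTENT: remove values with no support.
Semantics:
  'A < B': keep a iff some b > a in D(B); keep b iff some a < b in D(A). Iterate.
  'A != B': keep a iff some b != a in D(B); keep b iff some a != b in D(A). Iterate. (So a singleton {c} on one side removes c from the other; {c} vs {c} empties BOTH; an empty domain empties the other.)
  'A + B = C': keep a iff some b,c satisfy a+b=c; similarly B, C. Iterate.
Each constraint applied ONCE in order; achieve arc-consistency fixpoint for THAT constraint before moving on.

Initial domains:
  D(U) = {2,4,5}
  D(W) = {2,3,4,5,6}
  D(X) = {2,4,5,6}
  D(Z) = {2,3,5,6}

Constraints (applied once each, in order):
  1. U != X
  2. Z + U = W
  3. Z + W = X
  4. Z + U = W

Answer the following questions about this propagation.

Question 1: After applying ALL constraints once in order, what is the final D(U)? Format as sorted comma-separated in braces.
Answer: {2}

Derivation:
Constraint 1 (U != X) on D(U)={2,4,5} D(X)={2,4,5,6}: no change
Constraint 2 (Z + U = W) on D(Z)={2,3,5,6} D(U)={2,4,5} D(W)={2,3,4,5,6}: Z {2,3,5,6}->{2,3}; U {2,4,5}->{2,4}; W {2,3,4,5,6}->{4,5,6}
Constraint 3 (Z + W = X) on D(Z)={2,3} D(W)={4,5,6} D(X)={2,4,5,6}: Z {2,3}->{2}; W {4,5,6}->{4}; X {2,4,5,6}->{6}
Constraint 4 (Z + U = W) on D(Z)={2} D(U)={2,4} D(W)={4}: U {2,4}->{2}
So after all 4 constraints: D(U) = {2}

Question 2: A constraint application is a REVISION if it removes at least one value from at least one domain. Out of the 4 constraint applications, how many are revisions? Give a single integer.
Constraint 1 (U != X) on D(U)={2,4,5} D(X)={2,4,5,6}: no change => not a revision
Constraint 2 (Z + U = W) on D(Z)={2,3,5,6} D(U)={2,4,5} D(W)={2,3,4,5,6}: Z {2,3,5,6}->{2,3}; U {2,4,5}->{2,4}; W {2,3,4,5,6}->{4,5,6} => REVISION
Constraint 3 (Z + W = X) on D(Z)={2,3} D(W)={4,5,6} D(X)={2,4,5,6}: Z {2,3}->{2}; W {4,5,6}->{4}; X {2,4,5,6}->{6} => REVISION
Constraint 4 (Z + U = W) on D(Z)={2} D(U)={2,4} D(W)={4}: U {2,4}->{2} => REVISION
Total revisions = 3

Answer: 3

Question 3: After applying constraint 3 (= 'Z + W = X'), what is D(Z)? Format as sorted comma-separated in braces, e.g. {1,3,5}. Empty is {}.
Constraint 1 (U != X) on D(U)={2,4,5} D(X)={2,4,5,6}: no change
Constraint 2 (Z + U = W) on D(Z)={2,3,5,6} D(U)={2,4,5} D(W)={2,3,4,5,6}: Z {2,3,5,6}->{2,3}; U {2,4,5}->{2,4}; W {2,3,4,5,6}->{4,5,6}
Constraint 3 (Z + W = X) on D(Z)={2,3} D(W)={4,5,6} D(X)={2,4,5,6}: Z {2,3}->{2}; W {4,5,6}->{4}; X {2,4,5,6}->{6}
So after constraint 3: D(Z) = {2}

Answer: {2}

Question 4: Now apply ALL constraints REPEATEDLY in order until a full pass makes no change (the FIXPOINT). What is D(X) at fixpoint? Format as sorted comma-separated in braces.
Answer: {6}

Derivation:
pass 0 (initial): D(X)={2,4,5,6}
pass 1: U {2,4,5}->{2}; W {2,3,4,5,6}->{4}; X {2,4,5,6}->{6}; Z {2,3,5,6}->{2}
pass 2: no change
Fixpoint after 2 passes: D(X) = {6}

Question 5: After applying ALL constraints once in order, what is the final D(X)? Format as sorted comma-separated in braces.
Constraint 1 (U != X) on D(U)={2,4,5} D(X)={2,4,5,6}: no change
Constraint 2 (Z + U = W) on D(Z)={2,3,5,6} D(U)={2,4,5} D(W)={2,3,4,5,6}: Z {2,3,5,6}->{2,3}; U {2,4,5}->{2,4}; W {2,3,4,5,6}->{4,5,6}
Constraint 3 (Z + W = X) on D(Z)={2,3} D(W)={4,5,6} D(X)={2,4,5,6}: Z {2,3}->{2}; W {4,5,6}->{4}; X {2,4,5,6}->{6}
Constraint 4 (Z + U = W) on D(Z)={2} D(U)={2,4} D(W)={4}: U {2,4}->{2}
So after all 4 constraints: D(X) = {6}

Answer: {6}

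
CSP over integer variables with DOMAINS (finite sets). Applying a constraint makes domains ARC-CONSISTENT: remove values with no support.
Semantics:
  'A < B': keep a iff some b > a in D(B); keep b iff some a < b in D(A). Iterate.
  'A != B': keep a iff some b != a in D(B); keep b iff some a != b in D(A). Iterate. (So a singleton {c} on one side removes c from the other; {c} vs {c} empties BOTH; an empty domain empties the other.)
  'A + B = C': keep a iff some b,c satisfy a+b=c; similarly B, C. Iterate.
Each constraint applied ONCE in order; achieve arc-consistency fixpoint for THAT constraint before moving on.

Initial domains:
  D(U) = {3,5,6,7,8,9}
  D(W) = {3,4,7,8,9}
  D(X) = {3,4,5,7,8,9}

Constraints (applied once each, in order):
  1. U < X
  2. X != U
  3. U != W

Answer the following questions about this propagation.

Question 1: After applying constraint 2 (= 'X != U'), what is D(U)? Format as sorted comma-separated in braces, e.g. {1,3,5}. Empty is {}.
Constraint 1 (U < X) on D(U)={3,5,6,7,8,9} D(X)={3,4,5,7,8,9}: U {3,5,6,7,8,9}->{3,5,6,7,8}; X {3,4,5,7,8,9}->{4,5,7,8,9}
Constraint 2 (X != U) on D(X)={4,5,7,8,9} D(U)={3,5,6,7,8}: no change
So after constraint 2: D(U) = {3,5,6,7,8}

Answer: {3,5,6,7,8}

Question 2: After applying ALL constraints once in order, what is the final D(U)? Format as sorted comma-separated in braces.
Constraint 1 (U < X) on D(U)={3,5,6,7,8,9} D(X)={3,4,5,7,8,9}: U {3,5,6,7,8,9}->{3,5,6,7,8}; X {3,4,5,7,8,9}->{4,5,7,8,9}
Constraint 2 (X != U) on D(X)={4,5,7,8,9} D(U)={3,5,6,7,8}: no change
Constraint 3 (U != W) on D(U)={3,5,6,7,8} D(W)={3,4,7,8,9}: no change
So after all 3 constraints: D(U) = {3,5,6,7,8}

Answer: {3,5,6,7,8}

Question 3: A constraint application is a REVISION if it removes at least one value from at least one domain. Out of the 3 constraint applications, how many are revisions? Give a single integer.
Constraint 1 (U < X) on D(U)={3,5,6,7,8,9} D(X)={3,4,5,7,8,9}: U {3,5,6,7,8,9}->{3,5,6,7,8}; X {3,4,5,7,8,9}->{4,5,7,8,9} => REVISION
Constraint 2 (X != U) on D(X)={4,5,7,8,9} D(U)={3,5,6,7,8}: no change => not a revision
Constraint 3 (U != W) on D(U)={3,5,6,7,8} D(W)={3,4,7,8,9}: no change => not a revision
Total revisions = 1

Answer: 1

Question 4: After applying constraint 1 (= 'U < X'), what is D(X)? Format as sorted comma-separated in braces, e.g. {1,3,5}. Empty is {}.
Constraint 1 (U < X) on D(U)={3,5,6,7,8,9} D(X)={3,4,5,7,8,9}: U {3,5,6,7,8,9}->{3,5,6,7,8}; X {3,4,5,7,8,9}->{4,5,7,8,9}
So after constraint 1: D(X) = {4,5,7,8,9}

Answer: {4,5,7,8,9}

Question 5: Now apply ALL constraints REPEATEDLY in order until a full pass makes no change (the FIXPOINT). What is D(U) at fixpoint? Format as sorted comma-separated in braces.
pass 0 (initial): D(U)={3,5,6,7,8,9}
pass 1: U {3,5,6,7,8,9}->{3,5,6,7,8}; X {3,4,5,7,8,9}->{4,5,7,8,9}
pass 2: no change
Fixpoint after 2 passes: D(U) = {3,5,6,7,8}

Answer: {3,5,6,7,8}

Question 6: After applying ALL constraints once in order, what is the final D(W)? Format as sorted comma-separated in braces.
Answer: {3,4,7,8,9}

Derivation:
Constraint 1 (U < X) on D(U)={3,5,6,7,8,9} D(X)={3,4,5,7,8,9}: U {3,5,6,7,8,9}->{3,5,6,7,8}; X {3,4,5,7,8,9}->{4,5,7,8,9}
Constraint 2 (X != U) on D(X)={4,5,7,8,9} D(U)={3,5,6,7,8}: no change
Constraint 3 (U != W) on D(U)={3,5,6,7,8} D(W)={3,4,7,8,9}: no change
So after all 3 constraints: D(W) = {3,4,7,8,9}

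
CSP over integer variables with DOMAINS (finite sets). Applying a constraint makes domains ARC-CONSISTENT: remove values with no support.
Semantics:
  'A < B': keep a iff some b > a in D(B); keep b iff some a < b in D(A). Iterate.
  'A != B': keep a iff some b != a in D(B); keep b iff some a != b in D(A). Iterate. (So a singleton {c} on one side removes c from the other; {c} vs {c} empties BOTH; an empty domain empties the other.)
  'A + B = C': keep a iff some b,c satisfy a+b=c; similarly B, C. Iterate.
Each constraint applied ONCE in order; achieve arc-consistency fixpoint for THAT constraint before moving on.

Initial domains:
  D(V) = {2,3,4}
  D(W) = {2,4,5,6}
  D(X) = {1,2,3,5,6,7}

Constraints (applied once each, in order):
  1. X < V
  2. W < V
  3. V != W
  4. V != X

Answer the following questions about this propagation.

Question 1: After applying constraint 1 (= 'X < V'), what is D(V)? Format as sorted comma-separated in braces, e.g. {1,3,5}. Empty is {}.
Constraint 1 (X < V) on D(X)={1,2,3,5,6,7} D(V)={2,3,4}: X {1,2,3,5,6,7}->{1,2,3}
So after constraint 1: D(V) = {2,3,4}

Answer: {2,3,4}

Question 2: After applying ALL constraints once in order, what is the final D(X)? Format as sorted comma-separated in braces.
Constraint 1 (X < V) on D(X)={1,2,3,5,6,7} D(V)={2,3,4}: X {1,2,3,5,6,7}->{1,2,3}
Constraint 2 (W < V) on D(W)={2,4,5,6} D(V)={2,3,4}: W {2,4,5,6}->{2}; V {2,3,4}->{3,4}
Constraint 3 (V != W) on D(V)={3,4} D(W)={2}: no change
Constraint 4 (V != X) on D(V)={3,4} D(X)={1,2,3}: no change
So after all 4 constraints: D(X) = {1,2,3}

Answer: {1,2,3}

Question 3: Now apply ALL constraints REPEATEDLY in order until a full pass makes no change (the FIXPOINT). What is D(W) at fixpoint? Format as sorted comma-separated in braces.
Answer: {2}

Derivation:
pass 0 (initial): D(W)={2,4,5,6}
pass 1: V {2,3,4}->{3,4}; W {2,4,5,6}->{2}; X {1,2,3,5,6,7}->{1,2,3}
pass 2: no change
Fixpoint after 2 passes: D(W) = {2}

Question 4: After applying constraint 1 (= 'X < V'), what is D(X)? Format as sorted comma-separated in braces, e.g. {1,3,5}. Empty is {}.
Answer: {1,2,3}

Derivation:
Constraint 1 (X < V) on D(X)={1,2,3,5,6,7} D(V)={2,3,4}: X {1,2,3,5,6,7}->{1,2,3}
So after constraint 1: D(X) = {1,2,3}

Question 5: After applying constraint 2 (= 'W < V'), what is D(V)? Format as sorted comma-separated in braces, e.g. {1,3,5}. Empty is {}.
Answer: {3,4}

Derivation:
Constraint 1 (X < V) on D(X)={1,2,3,5,6,7} D(V)={2,3,4}: X {1,2,3,5,6,7}->{1,2,3}
Constraint 2 (W < V) on D(W)={2,4,5,6} D(V)={2,3,4}: W {2,4,5,6}->{2}; V {2,3,4}->{3,4}
So after constraint 2: D(V) = {3,4}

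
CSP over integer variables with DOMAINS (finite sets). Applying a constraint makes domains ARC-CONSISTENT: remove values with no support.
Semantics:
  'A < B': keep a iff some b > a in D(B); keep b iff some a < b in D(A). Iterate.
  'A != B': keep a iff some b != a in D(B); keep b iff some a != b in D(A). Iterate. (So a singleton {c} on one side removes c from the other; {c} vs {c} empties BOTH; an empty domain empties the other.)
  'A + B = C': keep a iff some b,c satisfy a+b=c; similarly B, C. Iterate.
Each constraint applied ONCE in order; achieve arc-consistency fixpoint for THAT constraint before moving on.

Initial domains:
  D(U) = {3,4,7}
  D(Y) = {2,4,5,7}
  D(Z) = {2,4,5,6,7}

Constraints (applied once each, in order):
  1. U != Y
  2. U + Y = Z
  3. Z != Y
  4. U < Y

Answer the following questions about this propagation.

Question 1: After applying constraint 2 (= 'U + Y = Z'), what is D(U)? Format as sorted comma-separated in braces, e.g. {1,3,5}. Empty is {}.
Answer: {3,4}

Derivation:
Constraint 1 (U != Y) on D(U)={3,4,7} D(Y)={2,4,5,7}: no change
Constraint 2 (U + Y = Z) on D(U)={3,4,7} D(Y)={2,4,5,7} D(Z)={2,4,5,6,7}: U {3,4,7}->{3,4}; Y {2,4,5,7}->{2,4}; Z {2,4,5,6,7}->{5,6,7}
So after constraint 2: D(U) = {3,4}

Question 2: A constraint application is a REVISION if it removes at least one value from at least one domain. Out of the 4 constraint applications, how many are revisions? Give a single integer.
Answer: 2

Derivation:
Constraint 1 (U != Y) on D(U)={3,4,7} D(Y)={2,4,5,7}: no change => not a revision
Constraint 2 (U + Y = Z) on D(U)={3,4,7} D(Y)={2,4,5,7} D(Z)={2,4,5,6,7}: U {3,4,7}->{3,4}; Y {2,4,5,7}->{2,4}; Z {2,4,5,6,7}->{5,6,7} => REVISION
Constraint 3 (Z != Y) on D(Z)={5,6,7} D(Y)={2,4}: no change => not a revision
Constraint 4 (U < Y) on D(U)={3,4} D(Y)={2,4}: U {3,4}->{3}; Y {2,4}->{4} => REVISION
Total revisions = 2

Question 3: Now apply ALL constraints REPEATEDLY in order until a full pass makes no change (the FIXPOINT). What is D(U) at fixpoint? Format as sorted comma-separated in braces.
Answer: {3}

Derivation:
pass 0 (initial): D(U)={3,4,7}
pass 1: U {3,4,7}->{3}; Y {2,4,5,7}->{4}; Z {2,4,5,6,7}->{5,6,7}
pass 2: Z {5,6,7}->{7}
pass 3: no change
Fixpoint after 3 passes: D(U) = {3}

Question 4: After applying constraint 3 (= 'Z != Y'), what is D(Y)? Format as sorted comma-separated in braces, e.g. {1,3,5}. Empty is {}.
Answer: {2,4}

Derivation:
Constraint 1 (U != Y) on D(U)={3,4,7} D(Y)={2,4,5,7}: no change
Constraint 2 (U + Y = Z) on D(U)={3,4,7} D(Y)={2,4,5,7} D(Z)={2,4,5,6,7}: U {3,4,7}->{3,4}; Y {2,4,5,7}->{2,4}; Z {2,4,5,6,7}->{5,6,7}
Constraint 3 (Z != Y) on D(Z)={5,6,7} D(Y)={2,4}: no change
So after constraint 3: D(Y) = {2,4}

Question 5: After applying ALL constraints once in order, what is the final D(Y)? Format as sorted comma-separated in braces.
Answer: {4}

Derivation:
Constraint 1 (U != Y) on D(U)={3,4,7} D(Y)={2,4,5,7}: no change
Constraint 2 (U + Y = Z) on D(U)={3,4,7} D(Y)={2,4,5,7} D(Z)={2,4,5,6,7}: U {3,4,7}->{3,4}; Y {2,4,5,7}->{2,4}; Z {2,4,5,6,7}->{5,6,7}
Constraint 3 (Z != Y) on D(Z)={5,6,7} D(Y)={2,4}: no change
Constraint 4 (U < Y) on D(U)={3,4} D(Y)={2,4}: U {3,4}->{3}; Y {2,4}->{4}
So after all 4 constraints: D(Y) = {4}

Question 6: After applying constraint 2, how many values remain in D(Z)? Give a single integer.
Answer: 3

Derivation:
Constraint 1 (U != Y) on D(U)={3,4,7} D(Y)={2,4,5,7}: no change
Constraint 2 (U + Y = Z) on D(U)={3,4,7} D(Y)={2,4,5,7} D(Z)={2,4,5,6,7}: U {3,4,7}->{3,4}; Y {2,4,5,7}->{2,4}; Z {2,4,5,6,7}->{5,6,7}
So after constraint 2: D(Z)={5,6,7}, size = 3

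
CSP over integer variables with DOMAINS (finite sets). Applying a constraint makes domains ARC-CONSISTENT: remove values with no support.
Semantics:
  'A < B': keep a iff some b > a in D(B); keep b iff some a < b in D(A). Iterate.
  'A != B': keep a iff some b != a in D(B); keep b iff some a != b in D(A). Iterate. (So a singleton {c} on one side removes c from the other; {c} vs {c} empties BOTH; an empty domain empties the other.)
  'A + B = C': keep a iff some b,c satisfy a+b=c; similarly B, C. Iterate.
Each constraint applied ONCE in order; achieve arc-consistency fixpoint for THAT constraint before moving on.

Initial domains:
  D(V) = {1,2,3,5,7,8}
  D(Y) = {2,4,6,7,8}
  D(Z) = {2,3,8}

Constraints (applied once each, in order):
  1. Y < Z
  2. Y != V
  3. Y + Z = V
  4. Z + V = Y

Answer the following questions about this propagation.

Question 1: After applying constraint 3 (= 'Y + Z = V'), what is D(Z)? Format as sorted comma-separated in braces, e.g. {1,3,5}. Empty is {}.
Answer: {3}

Derivation:
Constraint 1 (Y < Z) on D(Y)={2,4,6,7,8} D(Z)={2,3,8}: Y {2,4,6,7,8}->{2,4,6,7}; Z {2,3,8}->{3,8}
Constraint 2 (Y != V) on D(Y)={2,4,6,7} D(V)={1,2,3,5,7,8}: no change
Constraint 3 (Y + Z = V) on D(Y)={2,4,6,7} D(Z)={3,8} D(V)={1,2,3,5,7,8}: Y {2,4,6,7}->{2,4}; Z {3,8}->{3}; V {1,2,3,5,7,8}->{5,7}
So after constraint 3: D(Z) = {3}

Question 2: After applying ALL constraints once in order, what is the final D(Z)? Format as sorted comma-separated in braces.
Constraint 1 (Y < Z) on D(Y)={2,4,6,7,8} D(Z)={2,3,8}: Y {2,4,6,7,8}->{2,4,6,7}; Z {2,3,8}->{3,8}
Constraint 2 (Y != V) on D(Y)={2,4,6,7} D(V)={1,2,3,5,7,8}: no change
Constraint 3 (Y + Z = V) on D(Y)={2,4,6,7} D(Z)={3,8} D(V)={1,2,3,5,7,8}: Y {2,4,6,7}->{2,4}; Z {3,8}->{3}; V {1,2,3,5,7,8}->{5,7}
Constraint 4 (Z + V = Y) on D(Z)={3} D(V)={5,7} D(Y)={2,4}: Z {3}->{}; V {5,7}->{}; Y {2,4}->{}
So after all 4 constraints: D(Z) = {}

Answer: {}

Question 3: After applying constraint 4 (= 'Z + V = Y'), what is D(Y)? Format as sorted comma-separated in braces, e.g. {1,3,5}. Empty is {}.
Constraint 1 (Y < Z) on D(Y)={2,4,6,7,8} D(Z)={2,3,8}: Y {2,4,6,7,8}->{2,4,6,7}; Z {2,3,8}->{3,8}
Constraint 2 (Y != V) on D(Y)={2,4,6,7} D(V)={1,2,3,5,7,8}: no change
Constraint 3 (Y + Z = V) on D(Y)={2,4,6,7} D(Z)={3,8} D(V)={1,2,3,5,7,8}: Y {2,4,6,7}->{2,4}; Z {3,8}->{3}; V {1,2,3,5,7,8}->{5,7}
Constraint 4 (Z + V = Y) on D(Z)={3} D(V)={5,7} D(Y)={2,4}: Z {3}->{}; V {5,7}->{}; Y {2,4}->{}
So after constraint 4: D(Y) = {}

Answer: {}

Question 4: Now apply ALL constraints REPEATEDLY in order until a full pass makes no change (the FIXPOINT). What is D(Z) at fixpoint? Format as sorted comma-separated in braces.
Answer: {}

Derivation:
pass 0 (initial): D(Z)={2,3,8}
pass 1: V {1,2,3,5,7,8}->{}; Y {2,4,6,7,8}->{}; Z {2,3,8}->{}
pass 2: no change
Fixpoint after 2 passes: D(Z) = {}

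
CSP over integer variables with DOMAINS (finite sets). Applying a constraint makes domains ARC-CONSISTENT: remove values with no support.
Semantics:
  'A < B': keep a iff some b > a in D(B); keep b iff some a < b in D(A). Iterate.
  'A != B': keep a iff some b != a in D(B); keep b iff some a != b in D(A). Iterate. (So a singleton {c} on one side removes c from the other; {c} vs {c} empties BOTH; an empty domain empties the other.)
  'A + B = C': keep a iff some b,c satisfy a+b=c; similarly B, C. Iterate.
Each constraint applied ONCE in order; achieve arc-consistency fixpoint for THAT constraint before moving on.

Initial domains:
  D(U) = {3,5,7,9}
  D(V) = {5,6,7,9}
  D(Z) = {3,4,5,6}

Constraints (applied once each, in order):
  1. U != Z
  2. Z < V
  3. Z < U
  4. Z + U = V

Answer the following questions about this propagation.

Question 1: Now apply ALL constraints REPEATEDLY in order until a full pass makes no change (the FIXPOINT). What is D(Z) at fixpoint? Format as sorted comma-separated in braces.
Answer: {4}

Derivation:
pass 0 (initial): D(Z)={3,4,5,6}
pass 1: U {3,5,7,9}->{5}; V {5,6,7,9}->{9}; Z {3,4,5,6}->{4}
pass 2: no change
Fixpoint after 2 passes: D(Z) = {4}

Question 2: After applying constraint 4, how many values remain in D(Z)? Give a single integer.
Answer: 1

Derivation:
Constraint 1 (U != Z) on D(U)={3,5,7,9} D(Z)={3,4,5,6}: no change
Constraint 2 (Z < V) on D(Z)={3,4,5,6} D(V)={5,6,7,9}: no change
Constraint 3 (Z < U) on D(Z)={3,4,5,6} D(U)={3,5,7,9}: U {3,5,7,9}->{5,7,9}
Constraint 4 (Z + U = V) on D(Z)={3,4,5,6} D(U)={5,7,9} D(V)={5,6,7,9}: Z {3,4,5,6}->{4}; U {5,7,9}->{5}; V {5,6,7,9}->{9}
So after constraint 4: D(Z)={4}, size = 1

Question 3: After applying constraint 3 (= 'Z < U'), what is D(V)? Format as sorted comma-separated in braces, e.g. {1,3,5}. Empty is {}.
Constraint 1 (U != Z) on D(U)={3,5,7,9} D(Z)={3,4,5,6}: no change
Constraint 2 (Z < V) on D(Z)={3,4,5,6} D(V)={5,6,7,9}: no change
Constraint 3 (Z < U) on D(Z)={3,4,5,6} D(U)={3,5,7,9}: U {3,5,7,9}->{5,7,9}
So after constraint 3: D(V) = {5,6,7,9}

Answer: {5,6,7,9}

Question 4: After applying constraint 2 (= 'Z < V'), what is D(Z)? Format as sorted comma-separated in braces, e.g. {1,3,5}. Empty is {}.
Constraint 1 (U != Z) on D(U)={3,5,7,9} D(Z)={3,4,5,6}: no change
Constraint 2 (Z < V) on D(Z)={3,4,5,6} D(V)={5,6,7,9}: no change
So after constraint 2: D(Z) = {3,4,5,6}

Answer: {3,4,5,6}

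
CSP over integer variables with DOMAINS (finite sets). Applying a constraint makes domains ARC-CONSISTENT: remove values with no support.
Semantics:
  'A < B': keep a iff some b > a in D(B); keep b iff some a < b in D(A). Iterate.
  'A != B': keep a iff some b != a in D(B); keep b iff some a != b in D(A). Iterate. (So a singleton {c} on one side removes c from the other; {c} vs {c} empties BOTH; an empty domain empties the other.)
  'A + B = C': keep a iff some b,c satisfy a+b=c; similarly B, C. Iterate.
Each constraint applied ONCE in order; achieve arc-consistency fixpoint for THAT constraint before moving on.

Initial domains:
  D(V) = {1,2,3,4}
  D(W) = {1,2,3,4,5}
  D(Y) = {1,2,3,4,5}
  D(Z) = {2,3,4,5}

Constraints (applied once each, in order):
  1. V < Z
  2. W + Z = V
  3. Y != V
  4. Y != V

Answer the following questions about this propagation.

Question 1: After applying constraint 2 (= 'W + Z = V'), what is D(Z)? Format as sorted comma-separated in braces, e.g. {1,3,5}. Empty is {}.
Constraint 1 (V < Z) on D(V)={1,2,3,4} D(Z)={2,3,4,5}: no change
Constraint 2 (W + Z = V) on D(W)={1,2,3,4,5} D(Z)={2,3,4,5} D(V)={1,2,3,4}: W {1,2,3,4,5}->{1,2}; Z {2,3,4,5}->{2,3}; V {1,2,3,4}->{3,4}
So after constraint 2: D(Z) = {2,3}

Answer: {2,3}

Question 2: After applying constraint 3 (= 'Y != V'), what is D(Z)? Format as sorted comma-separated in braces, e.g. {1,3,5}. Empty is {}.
Answer: {2,3}

Derivation:
Constraint 1 (V < Z) on D(V)={1,2,3,4} D(Z)={2,3,4,5}: no change
Constraint 2 (W + Z = V) on D(W)={1,2,3,4,5} D(Z)={2,3,4,5} D(V)={1,2,3,4}: W {1,2,3,4,5}->{1,2}; Z {2,3,4,5}->{2,3}; V {1,2,3,4}->{3,4}
Constraint 3 (Y != V) on D(Y)={1,2,3,4,5} D(V)={3,4}: no change
So after constraint 3: D(Z) = {2,3}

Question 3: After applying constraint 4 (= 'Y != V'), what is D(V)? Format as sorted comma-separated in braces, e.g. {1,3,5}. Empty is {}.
Answer: {3,4}

Derivation:
Constraint 1 (V < Z) on D(V)={1,2,3,4} D(Z)={2,3,4,5}: no change
Constraint 2 (W + Z = V) on D(W)={1,2,3,4,5} D(Z)={2,3,4,5} D(V)={1,2,3,4}: W {1,2,3,4,5}->{1,2}; Z {2,3,4,5}->{2,3}; V {1,2,3,4}->{3,4}
Constraint 3 (Y != V) on D(Y)={1,2,3,4,5} D(V)={3,4}: no change
Constraint 4 (Y != V) on D(Y)={1,2,3,4,5} D(V)={3,4}: no change
So after constraint 4: D(V) = {3,4}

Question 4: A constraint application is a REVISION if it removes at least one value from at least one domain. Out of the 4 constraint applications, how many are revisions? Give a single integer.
Answer: 1

Derivation:
Constraint 1 (V < Z) on D(V)={1,2,3,4} D(Z)={2,3,4,5}: no change => not a revision
Constraint 2 (W + Z = V) on D(W)={1,2,3,4,5} D(Z)={2,3,4,5} D(V)={1,2,3,4}: W {1,2,3,4,5}->{1,2}; Z {2,3,4,5}->{2,3}; V {1,2,3,4}->{3,4} => REVISION
Constraint 3 (Y != V) on D(Y)={1,2,3,4,5} D(V)={3,4}: no change => not a revision
Constraint 4 (Y != V) on D(Y)={1,2,3,4,5} D(V)={3,4}: no change => not a revision
Total revisions = 1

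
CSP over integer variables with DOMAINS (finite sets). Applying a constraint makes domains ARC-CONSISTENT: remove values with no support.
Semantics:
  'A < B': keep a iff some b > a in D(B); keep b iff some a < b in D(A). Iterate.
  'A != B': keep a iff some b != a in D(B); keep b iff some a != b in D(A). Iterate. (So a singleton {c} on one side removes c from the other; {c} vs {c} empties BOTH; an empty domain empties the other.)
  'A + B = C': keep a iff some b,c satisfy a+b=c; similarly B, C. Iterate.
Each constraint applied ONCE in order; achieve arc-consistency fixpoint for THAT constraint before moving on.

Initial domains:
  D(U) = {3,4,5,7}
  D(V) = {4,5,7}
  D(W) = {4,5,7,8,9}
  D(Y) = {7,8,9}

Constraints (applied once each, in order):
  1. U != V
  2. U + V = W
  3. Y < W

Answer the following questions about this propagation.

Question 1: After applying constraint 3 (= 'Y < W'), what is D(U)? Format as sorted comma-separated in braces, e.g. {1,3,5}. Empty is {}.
Constraint 1 (U != V) on D(U)={3,4,5,7} D(V)={4,5,7}: no change
Constraint 2 (U + V = W) on D(U)={3,4,5,7} D(V)={4,5,7} D(W)={4,5,7,8,9}: U {3,4,5,7}->{3,4,5}; V {4,5,7}->{4,5}; W {4,5,7,8,9}->{7,8,9}
Constraint 3 (Y < W) on D(Y)={7,8,9} D(W)={7,8,9}: Y {7,8,9}->{7,8}; W {7,8,9}->{8,9}
So after constraint 3: D(U) = {3,4,5}

Answer: {3,4,5}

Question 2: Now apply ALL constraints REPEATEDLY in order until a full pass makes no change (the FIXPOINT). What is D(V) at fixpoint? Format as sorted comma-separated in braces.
Answer: {4,5}

Derivation:
pass 0 (initial): D(V)={4,5,7}
pass 1: U {3,4,5,7}->{3,4,5}; V {4,5,7}->{4,5}; W {4,5,7,8,9}->{8,9}; Y {7,8,9}->{7,8}
pass 2: no change
Fixpoint after 2 passes: D(V) = {4,5}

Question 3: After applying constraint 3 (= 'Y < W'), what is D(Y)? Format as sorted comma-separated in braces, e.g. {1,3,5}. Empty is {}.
Answer: {7,8}

Derivation:
Constraint 1 (U != V) on D(U)={3,4,5,7} D(V)={4,5,7}: no change
Constraint 2 (U + V = W) on D(U)={3,4,5,7} D(V)={4,5,7} D(W)={4,5,7,8,9}: U {3,4,5,7}->{3,4,5}; V {4,5,7}->{4,5}; W {4,5,7,8,9}->{7,8,9}
Constraint 3 (Y < W) on D(Y)={7,8,9} D(W)={7,8,9}: Y {7,8,9}->{7,8}; W {7,8,9}->{8,9}
So after constraint 3: D(Y) = {7,8}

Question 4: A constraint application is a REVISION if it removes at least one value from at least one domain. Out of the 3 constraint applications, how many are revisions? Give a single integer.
Answer: 2

Derivation:
Constraint 1 (U != V) on D(U)={3,4,5,7} D(V)={4,5,7}: no change => not a revision
Constraint 2 (U + V = W) on D(U)={3,4,5,7} D(V)={4,5,7} D(W)={4,5,7,8,9}: U {3,4,5,7}->{3,4,5}; V {4,5,7}->{4,5}; W {4,5,7,8,9}->{7,8,9} => REVISION
Constraint 3 (Y < W) on D(Y)={7,8,9} D(W)={7,8,9}: Y {7,8,9}->{7,8}; W {7,8,9}->{8,9} => REVISION
Total revisions = 2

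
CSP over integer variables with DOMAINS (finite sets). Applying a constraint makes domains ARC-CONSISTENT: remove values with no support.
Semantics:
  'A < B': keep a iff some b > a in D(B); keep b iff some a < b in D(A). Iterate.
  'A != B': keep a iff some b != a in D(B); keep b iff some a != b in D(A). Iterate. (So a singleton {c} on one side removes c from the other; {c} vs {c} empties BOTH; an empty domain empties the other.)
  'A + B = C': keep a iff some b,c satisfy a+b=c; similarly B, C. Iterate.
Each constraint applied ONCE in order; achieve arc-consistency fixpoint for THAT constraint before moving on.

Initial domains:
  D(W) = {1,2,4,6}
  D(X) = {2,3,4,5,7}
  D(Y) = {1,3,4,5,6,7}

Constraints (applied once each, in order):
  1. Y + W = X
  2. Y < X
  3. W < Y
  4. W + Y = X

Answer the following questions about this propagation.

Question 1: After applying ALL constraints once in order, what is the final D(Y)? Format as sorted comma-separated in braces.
Answer: {3,4,5,6}

Derivation:
Constraint 1 (Y + W = X) on D(Y)={1,3,4,5,6,7} D(W)={1,2,4,6} D(X)={2,3,4,5,7}: Y {1,3,4,5,6,7}->{1,3,4,5,6}
Constraint 2 (Y < X) on D(Y)={1,3,4,5,6} D(X)={2,3,4,5,7}: no change
Constraint 3 (W < Y) on D(W)={1,2,4,6} D(Y)={1,3,4,5,6}: W {1,2,4,6}->{1,2,4}; Y {1,3,4,5,6}->{3,4,5,6}
Constraint 4 (W + Y = X) on D(W)={1,2,4} D(Y)={3,4,5,6} D(X)={2,3,4,5,7}: X {2,3,4,5,7}->{4,5,7}
So after all 4 constraints: D(Y) = {3,4,5,6}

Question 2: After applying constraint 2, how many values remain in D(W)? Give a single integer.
Answer: 4

Derivation:
Constraint 1 (Y + W = X) on D(Y)={1,3,4,5,6,7} D(W)={1,2,4,6} D(X)={2,3,4,5,7}: Y {1,3,4,5,6,7}->{1,3,4,5,6}
Constraint 2 (Y < X) on D(Y)={1,3,4,5,6} D(X)={2,3,4,5,7}: no change
So after constraint 2: D(W)={1,2,4,6}, size = 4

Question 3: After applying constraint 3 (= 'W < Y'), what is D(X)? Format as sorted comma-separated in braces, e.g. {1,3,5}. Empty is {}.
Answer: {2,3,4,5,7}

Derivation:
Constraint 1 (Y + W = X) on D(Y)={1,3,4,5,6,7} D(W)={1,2,4,6} D(X)={2,3,4,5,7}: Y {1,3,4,5,6,7}->{1,3,4,5,6}
Constraint 2 (Y < X) on D(Y)={1,3,4,5,6} D(X)={2,3,4,5,7}: no change
Constraint 3 (W < Y) on D(W)={1,2,4,6} D(Y)={1,3,4,5,6}: W {1,2,4,6}->{1,2,4}; Y {1,3,4,5,6}->{3,4,5,6}
So after constraint 3: D(X) = {2,3,4,5,7}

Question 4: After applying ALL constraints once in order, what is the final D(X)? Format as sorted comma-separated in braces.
Constraint 1 (Y + W = X) on D(Y)={1,3,4,5,6,7} D(W)={1,2,4,6} D(X)={2,3,4,5,7}: Y {1,3,4,5,6,7}->{1,3,4,5,6}
Constraint 2 (Y < X) on D(Y)={1,3,4,5,6} D(X)={2,3,4,5,7}: no change
Constraint 3 (W < Y) on D(W)={1,2,4,6} D(Y)={1,3,4,5,6}: W {1,2,4,6}->{1,2,4}; Y {1,3,4,5,6}->{3,4,5,6}
Constraint 4 (W + Y = X) on D(W)={1,2,4} D(Y)={3,4,5,6} D(X)={2,3,4,5,7}: X {2,3,4,5,7}->{4,5,7}
So after all 4 constraints: D(X) = {4,5,7}

Answer: {4,5,7}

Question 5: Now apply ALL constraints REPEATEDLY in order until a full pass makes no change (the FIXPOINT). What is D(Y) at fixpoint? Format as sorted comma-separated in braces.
Answer: {3,4,5,6}

Derivation:
pass 0 (initial): D(Y)={1,3,4,5,6,7}
pass 1: W {1,2,4,6}->{1,2,4}; X {2,3,4,5,7}->{4,5,7}; Y {1,3,4,5,6,7}->{3,4,5,6}
pass 2: no change
Fixpoint after 2 passes: D(Y) = {3,4,5,6}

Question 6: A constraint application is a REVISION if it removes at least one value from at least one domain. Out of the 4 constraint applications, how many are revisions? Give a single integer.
Answer: 3

Derivation:
Constraint 1 (Y + W = X) on D(Y)={1,3,4,5,6,7} D(W)={1,2,4,6} D(X)={2,3,4,5,7}: Y {1,3,4,5,6,7}->{1,3,4,5,6} => REVISION
Constraint 2 (Y < X) on D(Y)={1,3,4,5,6} D(X)={2,3,4,5,7}: no change => not a revision
Constraint 3 (W < Y) on D(W)={1,2,4,6} D(Y)={1,3,4,5,6}: W {1,2,4,6}->{1,2,4}; Y {1,3,4,5,6}->{3,4,5,6} => REVISION
Constraint 4 (W + Y = X) on D(W)={1,2,4} D(Y)={3,4,5,6} D(X)={2,3,4,5,7}: X {2,3,4,5,7}->{4,5,7} => REVISION
Total revisions = 3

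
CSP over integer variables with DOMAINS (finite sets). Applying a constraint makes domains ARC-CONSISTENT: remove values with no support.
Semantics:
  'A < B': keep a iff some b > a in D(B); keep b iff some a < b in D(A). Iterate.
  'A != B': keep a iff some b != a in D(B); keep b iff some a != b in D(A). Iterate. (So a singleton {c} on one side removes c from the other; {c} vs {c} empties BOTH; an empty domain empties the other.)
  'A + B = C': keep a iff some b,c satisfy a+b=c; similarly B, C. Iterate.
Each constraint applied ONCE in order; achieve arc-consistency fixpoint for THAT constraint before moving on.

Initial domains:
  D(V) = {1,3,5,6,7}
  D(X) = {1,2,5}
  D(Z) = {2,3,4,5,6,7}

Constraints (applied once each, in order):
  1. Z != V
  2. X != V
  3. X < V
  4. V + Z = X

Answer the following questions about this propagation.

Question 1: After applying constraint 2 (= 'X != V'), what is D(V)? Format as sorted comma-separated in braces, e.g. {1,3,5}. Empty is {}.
Constraint 1 (Z != V) on D(Z)={2,3,4,5,6,7} D(V)={1,3,5,6,7}: no change
Constraint 2 (X != V) on D(X)={1,2,5} D(V)={1,3,5,6,7}: no change
So after constraint 2: D(V) = {1,3,5,6,7}

Answer: {1,3,5,6,7}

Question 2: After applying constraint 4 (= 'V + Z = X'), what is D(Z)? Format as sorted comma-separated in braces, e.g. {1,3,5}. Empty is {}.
Answer: {2}

Derivation:
Constraint 1 (Z != V) on D(Z)={2,3,4,5,6,7} D(V)={1,3,5,6,7}: no change
Constraint 2 (X != V) on D(X)={1,2,5} D(V)={1,3,5,6,7}: no change
Constraint 3 (X < V) on D(X)={1,2,5} D(V)={1,3,5,6,7}: V {1,3,5,6,7}->{3,5,6,7}
Constraint 4 (V + Z = X) on D(V)={3,5,6,7} D(Z)={2,3,4,5,6,7} D(X)={1,2,5}: V {3,5,6,7}->{3}; Z {2,3,4,5,6,7}->{2}; X {1,2,5}->{5}
So after constraint 4: D(Z) = {2}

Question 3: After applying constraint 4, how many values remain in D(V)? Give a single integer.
Constraint 1 (Z != V) on D(Z)={2,3,4,5,6,7} D(V)={1,3,5,6,7}: no change
Constraint 2 (X != V) on D(X)={1,2,5} D(V)={1,3,5,6,7}: no change
Constraint 3 (X < V) on D(X)={1,2,5} D(V)={1,3,5,6,7}: V {1,3,5,6,7}->{3,5,6,7}
Constraint 4 (V + Z = X) on D(V)={3,5,6,7} D(Z)={2,3,4,5,6,7} D(X)={1,2,5}: V {3,5,6,7}->{3}; Z {2,3,4,5,6,7}->{2}; X {1,2,5}->{5}
So after constraint 4: D(V)={3}, size = 1

Answer: 1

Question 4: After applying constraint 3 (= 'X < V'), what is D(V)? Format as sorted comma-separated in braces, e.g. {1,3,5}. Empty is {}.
Answer: {3,5,6,7}

Derivation:
Constraint 1 (Z != V) on D(Z)={2,3,4,5,6,7} D(V)={1,3,5,6,7}: no change
Constraint 2 (X != V) on D(X)={1,2,5} D(V)={1,3,5,6,7}: no change
Constraint 3 (X < V) on D(X)={1,2,5} D(V)={1,3,5,6,7}: V {1,3,5,6,7}->{3,5,6,7}
So after constraint 3: D(V) = {3,5,6,7}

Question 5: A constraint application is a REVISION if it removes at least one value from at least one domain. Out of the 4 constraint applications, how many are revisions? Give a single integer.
Answer: 2

Derivation:
Constraint 1 (Z != V) on D(Z)={2,3,4,5,6,7} D(V)={1,3,5,6,7}: no change => not a revision
Constraint 2 (X != V) on D(X)={1,2,5} D(V)={1,3,5,6,7}: no change => not a revision
Constraint 3 (X < V) on D(X)={1,2,5} D(V)={1,3,5,6,7}: V {1,3,5,6,7}->{3,5,6,7} => REVISION
Constraint 4 (V + Z = X) on D(V)={3,5,6,7} D(Z)={2,3,4,5,6,7} D(X)={1,2,5}: V {3,5,6,7}->{3}; Z {2,3,4,5,6,7}->{2}; X {1,2,5}->{5} => REVISION
Total revisions = 2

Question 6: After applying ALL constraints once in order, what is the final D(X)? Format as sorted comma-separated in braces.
Answer: {5}

Derivation:
Constraint 1 (Z != V) on D(Z)={2,3,4,5,6,7} D(V)={1,3,5,6,7}: no change
Constraint 2 (X != V) on D(X)={1,2,5} D(V)={1,3,5,6,7}: no change
Constraint 3 (X < V) on D(X)={1,2,5} D(V)={1,3,5,6,7}: V {1,3,5,6,7}->{3,5,6,7}
Constraint 4 (V + Z = X) on D(V)={3,5,6,7} D(Z)={2,3,4,5,6,7} D(X)={1,2,5}: V {3,5,6,7}->{3}; Z {2,3,4,5,6,7}->{2}; X {1,2,5}->{5}
So after all 4 constraints: D(X) = {5}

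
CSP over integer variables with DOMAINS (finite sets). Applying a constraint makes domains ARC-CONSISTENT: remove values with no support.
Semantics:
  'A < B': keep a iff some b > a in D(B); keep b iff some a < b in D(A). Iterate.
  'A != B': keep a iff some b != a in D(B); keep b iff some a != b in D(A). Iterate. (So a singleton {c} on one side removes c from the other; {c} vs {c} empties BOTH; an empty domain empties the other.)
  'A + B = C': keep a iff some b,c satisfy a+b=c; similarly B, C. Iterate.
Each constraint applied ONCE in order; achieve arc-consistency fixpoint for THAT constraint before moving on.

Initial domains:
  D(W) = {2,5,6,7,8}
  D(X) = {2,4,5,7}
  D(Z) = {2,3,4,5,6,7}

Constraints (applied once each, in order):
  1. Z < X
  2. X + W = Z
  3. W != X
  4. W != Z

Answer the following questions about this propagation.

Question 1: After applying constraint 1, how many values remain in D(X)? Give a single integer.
Answer: 3

Derivation:
Constraint 1 (Z < X) on D(Z)={2,3,4,5,6,7} D(X)={2,4,5,7}: Z {2,3,4,5,6,7}->{2,3,4,5,6}; X {2,4,5,7}->{4,5,7}
So after constraint 1: D(X)={4,5,7}, size = 3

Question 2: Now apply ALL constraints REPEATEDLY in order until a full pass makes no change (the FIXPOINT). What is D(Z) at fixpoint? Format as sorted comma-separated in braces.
Answer: {}

Derivation:
pass 0 (initial): D(Z)={2,3,4,5,6,7}
pass 1: W {2,5,6,7,8}->{2}; X {2,4,5,7}->{4}; Z {2,3,4,5,6,7}->{6}
pass 2: W {2}->{}; X {4}->{}; Z {6}->{}
pass 3: no change
Fixpoint after 3 passes: D(Z) = {}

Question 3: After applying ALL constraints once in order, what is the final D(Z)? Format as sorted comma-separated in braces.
Constraint 1 (Z < X) on D(Z)={2,3,4,5,6,7} D(X)={2,4,5,7}: Z {2,3,4,5,6,7}->{2,3,4,5,6}; X {2,4,5,7}->{4,5,7}
Constraint 2 (X + W = Z) on D(X)={4,5,7} D(W)={2,5,6,7,8} D(Z)={2,3,4,5,6}: X {4,5,7}->{4}; W {2,5,6,7,8}->{2}; Z {2,3,4,5,6}->{6}
Constraint 3 (W != X) on D(W)={2} D(X)={4}: no change
Constraint 4 (W != Z) on D(W)={2} D(Z)={6}: no change
So after all 4 constraints: D(Z) = {6}

Answer: {6}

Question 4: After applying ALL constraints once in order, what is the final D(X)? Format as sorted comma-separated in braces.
Constraint 1 (Z < X) on D(Z)={2,3,4,5,6,7} D(X)={2,4,5,7}: Z {2,3,4,5,6,7}->{2,3,4,5,6}; X {2,4,5,7}->{4,5,7}
Constraint 2 (X + W = Z) on D(X)={4,5,7} D(W)={2,5,6,7,8} D(Z)={2,3,4,5,6}: X {4,5,7}->{4}; W {2,5,6,7,8}->{2}; Z {2,3,4,5,6}->{6}
Constraint 3 (W != X) on D(W)={2} D(X)={4}: no change
Constraint 4 (W != Z) on D(W)={2} D(Z)={6}: no change
So after all 4 constraints: D(X) = {4}

Answer: {4}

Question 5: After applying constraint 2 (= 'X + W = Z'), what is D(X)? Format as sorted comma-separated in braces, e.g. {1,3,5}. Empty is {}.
Constraint 1 (Z < X) on D(Z)={2,3,4,5,6,7} D(X)={2,4,5,7}: Z {2,3,4,5,6,7}->{2,3,4,5,6}; X {2,4,5,7}->{4,5,7}
Constraint 2 (X + W = Z) on D(X)={4,5,7} D(W)={2,5,6,7,8} D(Z)={2,3,4,5,6}: X {4,5,7}->{4}; W {2,5,6,7,8}->{2}; Z {2,3,4,5,6}->{6}
So after constraint 2: D(X) = {4}

Answer: {4}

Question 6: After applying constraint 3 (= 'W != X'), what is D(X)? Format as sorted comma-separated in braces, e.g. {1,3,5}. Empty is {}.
Answer: {4}

Derivation:
Constraint 1 (Z < X) on D(Z)={2,3,4,5,6,7} D(X)={2,4,5,7}: Z {2,3,4,5,6,7}->{2,3,4,5,6}; X {2,4,5,7}->{4,5,7}
Constraint 2 (X + W = Z) on D(X)={4,5,7} D(W)={2,5,6,7,8} D(Z)={2,3,4,5,6}: X {4,5,7}->{4}; W {2,5,6,7,8}->{2}; Z {2,3,4,5,6}->{6}
Constraint 3 (W != X) on D(W)={2} D(X)={4}: no change
So after constraint 3: D(X) = {4}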